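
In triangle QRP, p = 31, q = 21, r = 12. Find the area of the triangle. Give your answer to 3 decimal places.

Semiperimeter s = (21 + 12 + 31)/2 = 32.
Heron's formula: area = √(32·11·20·1) ≈ 83.905.

area ≈ 83.905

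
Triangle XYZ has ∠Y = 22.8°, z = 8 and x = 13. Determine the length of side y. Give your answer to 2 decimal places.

By the law of cosines, y² = z² + x² − 2·z·x·cos Y = 41.252, so y ≈ 6.4228.

6.42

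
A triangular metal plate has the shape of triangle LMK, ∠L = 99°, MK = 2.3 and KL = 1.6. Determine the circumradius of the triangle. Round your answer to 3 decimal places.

R ≈ 1.164

Law of sines: sin M = KL·sin L/MK ≈ 0.68709.
Since MK ≥ KL, only the acute value applies: ∠M ≈ 43.40°.
Then ∠K = 180° − ∠L − ∠M ≈ 37.60°.
Law of sines gives LM = MK·sin K/sin L ≈ 1.4208.
Circumradius = MK/(2 sin L) ≈ 1.1643.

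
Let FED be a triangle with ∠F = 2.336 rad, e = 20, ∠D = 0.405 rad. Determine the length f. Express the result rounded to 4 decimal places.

The third angle is ∠E = π − ∠D − ∠F = 0.401 rad.
Law of sines: f = e·sin F/sin E ≈ 36.99.

36.9901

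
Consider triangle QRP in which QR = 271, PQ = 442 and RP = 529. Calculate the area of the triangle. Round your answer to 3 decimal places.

Semiperimeter s = (529 + 442 + 271)/2 = 621.
Heron's formula: area = √(621·92·179·350) ≈ 59827.

area ≈ 59827.417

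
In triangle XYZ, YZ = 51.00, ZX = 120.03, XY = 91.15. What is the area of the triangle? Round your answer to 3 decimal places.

Semiperimeter s = (51 + 120.03 + 91.15)/2 = 131.09.
Heron's formula: area = √(131.09·80.09·11.06·39.94) ≈ 2153.6.

2153.553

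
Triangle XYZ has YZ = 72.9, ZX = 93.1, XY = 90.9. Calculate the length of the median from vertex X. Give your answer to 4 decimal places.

Median from X: ½√(2·ZX² + 2·XY² − YZ²) ≈ 84.478.

m_X ≈ 84.4784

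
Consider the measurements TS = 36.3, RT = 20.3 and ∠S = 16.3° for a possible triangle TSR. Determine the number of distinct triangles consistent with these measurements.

2

TS·sin S = 36.3·sin(16.3°) ≈ 10.19.
Since TS sin S < RT < TS (10.19 < 20.3 < 36.3), two triangles exist.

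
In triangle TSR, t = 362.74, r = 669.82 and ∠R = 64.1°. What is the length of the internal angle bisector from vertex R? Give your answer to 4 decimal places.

t_R ≈ 413.2599

Law of sines: sin T = t·sin R/r ≈ 0.48715.
Since r ≥ t, only the acute value applies: ∠T ≈ 29.15°.
Then ∠S = 180° − ∠R − ∠T ≈ 86.75°.
Law of sines gives s = r·sin S/sin R ≈ 743.41.
The bisector from R has length 2·t·s·cos(∠R/2)/(t+s) ≈ 413.26.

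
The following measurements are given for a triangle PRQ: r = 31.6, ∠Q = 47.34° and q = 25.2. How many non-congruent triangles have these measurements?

2

r·sin Q = 31.6·sin(47.34°) ≈ 23.24.
Since r sin Q < q < r (23.24 < 25.2 < 31.6), two triangles exist.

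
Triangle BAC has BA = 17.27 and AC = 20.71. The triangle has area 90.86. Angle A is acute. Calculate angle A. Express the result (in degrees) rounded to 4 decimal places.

∠A ≈ 30.5359°

From area = ½·BA·AC·sin A, we get sin A = 2·area/(BA·AC) ≈ 0.50808.
Taking the acute solution, ∠A ≈ 30.54°.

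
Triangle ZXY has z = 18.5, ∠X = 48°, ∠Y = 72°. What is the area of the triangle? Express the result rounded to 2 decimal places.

area ≈ 139.66

The third angle is ∠Z = 180° − ∠X − ∠Y = 60.00°.
Law of sines: x = z·sin X/sin Z ≈ 15.875.
Law of sines: y = z·sin Y/sin Z ≈ 20.316.
Area = ½·z·x·sin Y ≈ 139.66.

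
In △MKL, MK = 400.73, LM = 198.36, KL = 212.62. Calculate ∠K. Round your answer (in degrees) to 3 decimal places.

∠K ≈ 12.378°

By the law of cosines, cos K = (MK² + KL² − LM²) / (2·MK·KL) ≈ 0.97675, so ∠K ≈ 12.38°.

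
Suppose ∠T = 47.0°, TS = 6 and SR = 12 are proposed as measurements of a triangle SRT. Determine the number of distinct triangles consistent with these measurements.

TS·sin T = 6·sin(47.0°) ≈ 4.388.
Since SR ≥ TS, exactly one triangle exists.

1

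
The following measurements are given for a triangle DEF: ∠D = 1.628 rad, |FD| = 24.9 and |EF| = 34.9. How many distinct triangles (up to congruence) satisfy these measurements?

1

|FD|·sin D = 24.9·sin(1.628 rad) ≈ 24.86.
Since ∠D is not acute, a triangle exists only if |EF| > |FD|; here |EF| > |FD|, so there is exactly one triangle.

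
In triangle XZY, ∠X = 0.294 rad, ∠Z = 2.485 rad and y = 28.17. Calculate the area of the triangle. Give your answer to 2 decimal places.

The third angle is ∠Y = π − ∠X − ∠Z = 0.363 rad.
Law of sines: x = y·sin X/sin Y ≈ 23.014.
Law of sines: z = y·sin Z/sin Y ≈ 48.479.
Area = ½·y·x·sin Z ≈ 197.87.

area ≈ 197.87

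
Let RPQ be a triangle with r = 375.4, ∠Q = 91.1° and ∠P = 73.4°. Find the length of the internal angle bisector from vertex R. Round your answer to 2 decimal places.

The third angle is ∠R = 180° − ∠P − ∠Q = 15.50°.
Law of sines: p = r·sin P/sin R ≈ 1346.2.
Law of sines: q = r·sin Q/sin R ≈ 1404.5.
The bisector from R has length 2·p·q·cos(∠R/2)/(p+q) ≈ 1362.2.

1362.16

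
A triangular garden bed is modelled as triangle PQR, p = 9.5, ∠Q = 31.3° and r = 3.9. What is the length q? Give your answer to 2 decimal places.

By the law of cosines, q² = r² + p² − 2·r·p·cos Q = 42.145, so q ≈ 6.4919.

6.49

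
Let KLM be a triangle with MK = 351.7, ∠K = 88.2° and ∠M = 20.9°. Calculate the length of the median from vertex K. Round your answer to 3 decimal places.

The third angle is ∠L = 180° − ∠M − ∠K = 70.90°.
Law of sines: LM = MK·sin K/sin L ≈ 372.01.
Law of sines: KL = MK·sin M/sin L ≈ 132.77.
Median from K: ½√(2·MK² + 2·KL² − LM²) ≈ 189.9.

189.905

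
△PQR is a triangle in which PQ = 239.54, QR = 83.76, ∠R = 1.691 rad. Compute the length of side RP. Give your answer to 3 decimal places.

214.599

Law of sines: sin P = QR·sin R/PQ ≈ 0.34715.
Since PQ ≥ QR, only the acute value applies: ∠P ≈ 0.355 rad.
Then ∠Q = π − ∠R − ∠P ≈ 1.096 rad.
Law of sines gives RP = PQ·sin Q/sin R ≈ 214.6.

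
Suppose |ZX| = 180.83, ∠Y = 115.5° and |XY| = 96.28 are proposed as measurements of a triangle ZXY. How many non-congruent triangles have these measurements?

1

|XY|·sin Y = 96.28·sin(115.5°) ≈ 86.9.
Since ∠Y is not acute, a triangle exists only if |ZX| > |XY|; here |ZX| > |XY|, so there is exactly one triangle.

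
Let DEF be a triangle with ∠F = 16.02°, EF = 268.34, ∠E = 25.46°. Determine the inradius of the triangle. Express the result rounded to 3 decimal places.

23.267

The third angle is ∠D = 180° − ∠E − ∠F = 138.52°.
Law of sines: FD = EF·sin E/sin D ≈ 174.16.
Law of sines: DE = EF·sin F/sin D ≈ 111.8.
Area = ½·EF·FD·sin F ≈ 6448.6.
Semiperimeter s = (268.34+174.16+111.8)/2 = 277.15.
Inradius = area/s = 6448.6/277.15 ≈ 23.267.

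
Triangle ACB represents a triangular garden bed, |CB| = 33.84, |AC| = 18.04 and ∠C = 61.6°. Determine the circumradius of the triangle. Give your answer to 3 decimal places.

R ≈ 16.956

By the law of cosines, |BA|² = |AC|² + |CB|² − 2·|AC|·|CB|·cos C = 889.88, so |BA| ≈ 29.831.
Area = ½·|AC|·|CB|·sin C ≈ 268.5.
Circumradius = |BA|/(2 sin C) ≈ 16.956.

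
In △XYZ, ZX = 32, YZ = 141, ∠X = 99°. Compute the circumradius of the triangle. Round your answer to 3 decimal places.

Law of sines: sin Y = ZX·sin X/YZ ≈ 0.22416.
Since YZ ≥ ZX, only the acute value applies: ∠Y ≈ 12.95°.
Then ∠Z = 180° − ∠X − ∠Y ≈ 68.05°.
Law of sines gives XY = YZ·sin Z/sin X ≈ 132.41.
Circumradius = YZ/(2 sin X) ≈ 71.379.

71.379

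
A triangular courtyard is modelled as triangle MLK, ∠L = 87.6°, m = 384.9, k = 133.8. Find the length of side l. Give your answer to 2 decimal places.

402.17

By the law of cosines, l² = k² + m² − 2·k·m·cos L = 1.6174e+05, so l ≈ 402.17.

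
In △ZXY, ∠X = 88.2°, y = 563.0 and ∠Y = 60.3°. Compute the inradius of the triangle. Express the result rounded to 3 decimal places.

The third angle is ∠Z = 180° − ∠X − ∠Y = 31.50°.
Law of sines: z = y·sin Z/sin Y ≈ 338.66.
Law of sines: x = y·sin X/sin Y ≈ 647.83.
Area = ½·y·z·sin X ≈ 95284.
Semiperimeter s = (338.66+647.83+563)/2 = 774.74.
Inradius = area/s = 95284/774.74 ≈ 122.99.

r ≈ 122.989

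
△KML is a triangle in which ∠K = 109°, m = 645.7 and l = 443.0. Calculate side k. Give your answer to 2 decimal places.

894.11

By the law of cosines, k² = m² + l² − 2·m·l·cos K = 7.9943e+05, so k ≈ 894.11.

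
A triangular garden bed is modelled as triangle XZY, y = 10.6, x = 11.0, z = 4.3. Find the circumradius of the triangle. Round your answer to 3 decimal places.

R ≈ 5.532

By the law of cosines, cos X = (z² + y² − x²) / (2·z·y) ≈ 0.10805, so ∠X ≈ 83.80°.
Circumradius = x/(2 sin X) ≈ 5.5324.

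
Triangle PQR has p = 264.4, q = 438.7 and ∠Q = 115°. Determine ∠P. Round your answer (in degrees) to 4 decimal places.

Law of sines: sin P = p·sin Q/q ≈ 0.54622.
Since q ≥ p, only the acute value applies: ∠P ≈ 33.11°.
Then ∠R = 180° − ∠Q − ∠P ≈ 31.89°.

∠P ≈ 33.1082°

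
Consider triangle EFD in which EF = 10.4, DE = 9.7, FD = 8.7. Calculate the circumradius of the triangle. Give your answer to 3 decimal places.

By the law of cosines, cos E = (DE² + EF² − FD²) / (2·DE·EF) ≈ 0.62728, so ∠E ≈ 0.8927 rad.
Circumradius = FD/(2 sin E) ≈ 5.5856.

5.586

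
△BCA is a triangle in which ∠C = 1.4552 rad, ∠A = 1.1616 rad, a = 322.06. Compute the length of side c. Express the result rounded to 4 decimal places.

The third angle is ∠B = π − ∠C − ∠A = 0.5248 rad.
Law of sines: c = a·sin C/sin A ≈ 348.7.

348.6989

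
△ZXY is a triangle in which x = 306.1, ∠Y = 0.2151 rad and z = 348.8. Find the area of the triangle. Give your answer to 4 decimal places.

area ≈ 11394.5204

Area = ½·z·x·sin Y ≈ 11395.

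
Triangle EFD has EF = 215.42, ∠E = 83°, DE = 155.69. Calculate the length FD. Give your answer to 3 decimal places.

By the law of cosines, FD² = DE² + EF² − 2·DE·EF·cos E = 62470, so FD ≈ 249.94.

249.941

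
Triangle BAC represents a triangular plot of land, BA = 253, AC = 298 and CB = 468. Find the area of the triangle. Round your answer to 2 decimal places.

area ≈ 33868.43

Semiperimeter s = (298 + 468 + 253)/2 = 509.5.
Heron's formula: area = √(509.5·211.5·41.5·256.5) ≈ 33868.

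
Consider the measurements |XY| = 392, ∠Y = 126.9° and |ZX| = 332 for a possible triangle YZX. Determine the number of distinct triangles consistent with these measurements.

0

|XY|·sin Y = 392·sin(126.9°) ≈ 313.5.
Since ∠Y is not acute, a triangle exists only if |ZX| > |XY|; here |ZX| ≤ |XY|, so there is no triangle.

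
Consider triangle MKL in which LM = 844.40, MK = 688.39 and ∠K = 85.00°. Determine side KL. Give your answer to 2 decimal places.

552.67

Law of sines: sin L = MK·sin K/LM ≈ 0.81214.
Since LM ≥ MK, only the acute value applies: ∠L ≈ 54.31°.
Then ∠M = 180° − ∠K − ∠L ≈ 40.69°.
Law of sines gives KL = LM·sin M/sin K ≈ 552.67.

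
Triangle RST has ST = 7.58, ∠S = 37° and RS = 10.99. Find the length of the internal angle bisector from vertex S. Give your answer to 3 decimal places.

t_S ≈ 8.508

By the law of cosines, TR² = RS² + ST² − 2·RS·ST·cos S = 45.177, so TR ≈ 6.7214.
The bisector from S has length 2·RS·ST·cos(∠S/2)/(RS+ST) ≈ 8.5083.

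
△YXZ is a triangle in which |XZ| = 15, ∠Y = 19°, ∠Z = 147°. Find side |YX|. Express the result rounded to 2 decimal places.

The third angle is ∠X = 180° − ∠Z − ∠Y = 14.00°.
Law of sines: |YX| = |XZ|·sin Z/sin Y ≈ 25.093.

25.09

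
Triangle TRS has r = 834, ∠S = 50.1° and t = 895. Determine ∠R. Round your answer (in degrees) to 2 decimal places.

∠R ≈ 60.63°

By the law of cosines, s² = t² + r² − 2·t·r·cos S = 5.3899e+05, so s ≈ 734.16.
Law of cosines again: cos R = (s² + t² − r²)/(2·s·t) ≈ 0.49040, so ∠R ≈ 60.63°.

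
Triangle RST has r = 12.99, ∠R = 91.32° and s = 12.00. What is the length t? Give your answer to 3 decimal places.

Law of sines: sin S = s·sin R/r ≈ 0.92354.
Since r ≥ s, only the acute value applies: ∠S ≈ 67.45°.
Then ∠T = 180° − ∠R − ∠S ≈ 21.23°.
Law of sines gives t = r·sin T/sin R ≈ 4.7052.

4.705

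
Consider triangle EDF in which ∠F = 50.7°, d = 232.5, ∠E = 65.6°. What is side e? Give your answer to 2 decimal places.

236.18

The third angle is ∠D = 180° − ∠F − ∠E = 63.70°.
Law of sines: e = d·sin E/sin D ≈ 236.18.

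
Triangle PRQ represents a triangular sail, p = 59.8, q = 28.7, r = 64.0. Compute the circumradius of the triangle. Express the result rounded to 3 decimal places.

By the law of cosines, cos P = (r² + q² − p²) / (2·r·q) ≈ 0.36576, so ∠P ≈ 68.55°.
Circumradius = p/(2 sin P) ≈ 32.126.

32.126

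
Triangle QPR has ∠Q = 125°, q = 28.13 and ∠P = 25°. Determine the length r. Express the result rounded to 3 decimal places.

17.170

The third angle is ∠R = 180° − ∠Q − ∠P = 30.00°.
Law of sines: r = q·sin R/sin Q ≈ 17.17.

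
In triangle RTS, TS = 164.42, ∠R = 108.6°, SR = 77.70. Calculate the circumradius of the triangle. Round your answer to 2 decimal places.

86.74

Law of sines: sin T = SR·sin R/TS ≈ 0.44789.
Since TS ≥ SR, only the acute value applies: ∠T ≈ 26.61°.
Then ∠S = 180° − ∠R − ∠T ≈ 44.79°.
Law of sines gives RT = TS·sin S/sin R ≈ 122.22.
Circumradius = TS/(2 sin R) ≈ 86.741.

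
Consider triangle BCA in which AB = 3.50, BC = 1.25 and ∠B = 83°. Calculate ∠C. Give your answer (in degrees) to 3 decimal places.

76.665

By the law of cosines, CA² = AB² + BC² − 2·AB·BC·cos B = 12.746, so CA ≈ 3.5702.
Law of cosines again: cos C = (BC² + CA² − AB²)/(2·BC·CA) ≈ 0.23065, so ∠C ≈ 76.66°.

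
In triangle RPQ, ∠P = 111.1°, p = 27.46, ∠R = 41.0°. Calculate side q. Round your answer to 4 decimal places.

13.7728

The third angle is ∠Q = 180° − ∠R − ∠P = 27.90°.
Law of sines: q = p·sin Q/sin P ≈ 13.773.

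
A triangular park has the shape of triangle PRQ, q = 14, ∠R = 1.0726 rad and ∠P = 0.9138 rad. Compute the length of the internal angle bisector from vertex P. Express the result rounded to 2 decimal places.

12.31

The third angle is ∠Q = π − ∠P − ∠R = 1.1552 rad.
Law of sines: p = q·sin P/sin Q ≈ 12.117.
Law of sines: r = q·sin R/sin Q ≈ 13.443.
The bisector from P has length 2·r·q·cos(∠P/2)/(r+q) ≈ 12.309.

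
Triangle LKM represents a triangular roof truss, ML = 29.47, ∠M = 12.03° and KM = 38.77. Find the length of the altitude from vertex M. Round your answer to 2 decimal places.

By the law of cosines, LK² = KM² + ML² − 2·KM·ML·cos M = 136.67, so LK ≈ 11.691.
Area = ½·KM·ML·sin M ≈ 119.07.
The altitude from M has length 2·area/LK ≈ 20.369.

20.37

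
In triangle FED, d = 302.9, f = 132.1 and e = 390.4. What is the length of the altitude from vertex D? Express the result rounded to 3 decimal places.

111.185

Semiperimeter s = (132.1 + 390.4 + 302.9)/2 = 412.7.
Heron's formula: area = √(412.7·280.6·22.3·109.8) ≈ 16839.
The altitude from D has length 2·area/d ≈ 111.18.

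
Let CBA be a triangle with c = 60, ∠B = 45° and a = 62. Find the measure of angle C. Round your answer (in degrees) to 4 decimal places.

By the law of cosines, b² = a² + c² − 2·a·c·cos B = 2183.1, so b ≈ 46.724.
Law of cosines again: cos C = (b² + a² − c²)/(2·b·a) ≈ 0.41892, so ∠C ≈ 65.23°.

65.2336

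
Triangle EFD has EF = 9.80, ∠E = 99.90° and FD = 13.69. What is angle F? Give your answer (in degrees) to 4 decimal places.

∠F ≈ 35.2550°

Law of sines: sin D = EF·sin E/FD ≈ 0.70519.
Since FD ≥ EF, only the acute value applies: ∠D ≈ 44.85°.
Then ∠F = 180° − ∠E − ∠D ≈ 35.25°.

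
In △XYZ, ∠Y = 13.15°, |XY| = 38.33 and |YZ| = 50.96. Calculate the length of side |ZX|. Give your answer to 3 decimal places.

16.185

By the law of cosines, |ZX|² = |XY|² + |YZ|² − 2·|XY|·|YZ|·cos Y = 261.96, so |ZX| ≈ 16.185.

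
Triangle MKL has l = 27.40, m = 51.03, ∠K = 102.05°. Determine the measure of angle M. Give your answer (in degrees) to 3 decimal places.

∠M ≈ 52.674°

By the law of cosines, k² = l² + m² − 2·l·m·cos K = 3938.6, so k ≈ 62.758.
Law of cosines again: cos M = (k² + l² − m²)/(2·k·l) ≈ 0.60635, so ∠M ≈ 52.67°.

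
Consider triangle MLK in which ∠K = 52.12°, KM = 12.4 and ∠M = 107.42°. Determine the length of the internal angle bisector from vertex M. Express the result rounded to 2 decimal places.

t_M ≈ 10.17

The third angle is ∠L = 180° − ∠K − ∠M = 20.46°.
Law of sines: LK = KM·sin M/sin L ≈ 33.847.
Law of sines: ML = KM·sin K/sin L ≈ 27.999.
The bisector from M has length 2·KM·ML·cos(∠M/2)/(KM+ML) ≈ 10.173.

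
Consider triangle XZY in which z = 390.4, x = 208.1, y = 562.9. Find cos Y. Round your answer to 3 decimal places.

By the law of cosines, cos Y = (x² + z² − y²) / (2·x·z) ≈ -0.74554, so ∠Y ≈ 138.21°.

-0.746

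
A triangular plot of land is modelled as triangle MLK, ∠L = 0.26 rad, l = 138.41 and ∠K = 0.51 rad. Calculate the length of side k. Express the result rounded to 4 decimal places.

The third angle is ∠M = π − ∠L − ∠K = 2.372 rad.
Law of sines: k = l·sin K/sin L ≈ 262.83.

262.8305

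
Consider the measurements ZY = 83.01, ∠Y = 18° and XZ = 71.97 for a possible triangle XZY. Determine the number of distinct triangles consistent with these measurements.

2

ZY·sin Y = 83.01·sin(18°) ≈ 25.65.
Since ZY sin Y < XZ < ZY (25.65 < 71.97 < 83.01), two triangles exist.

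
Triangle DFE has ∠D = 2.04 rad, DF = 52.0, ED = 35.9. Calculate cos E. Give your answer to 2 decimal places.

0.79

By the law of cosines, FE² = ED² + DF² − 2·ED·DF·cos D = 5681.1, so FE ≈ 75.373.
Law of cosines again: cos E = (FE² + ED² − DF²)/(2·FE·ED) ≈ 0.78826, so ∠E ≈ 0.663 rad.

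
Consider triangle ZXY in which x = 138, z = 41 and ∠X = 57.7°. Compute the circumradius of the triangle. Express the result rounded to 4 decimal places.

81.6315

Law of sines: sin Z = z·sin X/x ≈ 0.25113.
Since x ≥ z, only the acute value applies: ∠Z ≈ 14.54°.
Then ∠Y = 180° − ∠X − ∠Z ≈ 107.76°.
Law of sines gives y = x·sin Y/sin X ≈ 155.49.
Circumradius = x/(2 sin X) ≈ 81.632.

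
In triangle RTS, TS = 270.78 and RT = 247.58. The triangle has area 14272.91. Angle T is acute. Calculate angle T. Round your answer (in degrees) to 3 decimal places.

∠T ≈ 25.202°

From area = ½·RT·TS·sin T, we get sin T = 2·area/(RT·TS) ≈ 0.42580.
Taking the acute solution, ∠T ≈ 25.20°.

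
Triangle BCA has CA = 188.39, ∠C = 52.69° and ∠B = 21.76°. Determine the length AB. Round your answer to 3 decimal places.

404.185

The third angle is ∠A = 180° − ∠B − ∠C = 105.55°.
Law of sines: AB = CA·sin C/sin B ≈ 404.19.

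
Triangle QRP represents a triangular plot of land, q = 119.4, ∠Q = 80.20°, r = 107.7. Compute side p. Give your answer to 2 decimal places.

73.04

Law of sines: sin R = r·sin Q/q ≈ 0.88885.
Since q ≥ r, only the acute value applies: ∠R ≈ 62.73°.
Then ∠P = 180° − ∠Q − ∠R ≈ 37.07°.
Law of sines gives p = q·sin P/sin Q ≈ 73.041.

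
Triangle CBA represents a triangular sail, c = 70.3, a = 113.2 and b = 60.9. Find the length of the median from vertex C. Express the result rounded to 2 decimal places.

Median from C: ½√(2·b² + 2·a² − c²) ≈ 83.821.

m_C ≈ 83.82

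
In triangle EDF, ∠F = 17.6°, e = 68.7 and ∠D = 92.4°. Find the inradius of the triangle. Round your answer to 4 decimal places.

9.2605

The third angle is ∠E = 180° − ∠D − ∠F = 70.00°.
Law of sines: d = e·sin D/sin E ≈ 73.045.
Law of sines: f = e·sin F/sin E ≈ 22.106.
Area = ½·e·d·sin F ≈ 758.67.
Semiperimeter s = (68.7+73.045+22.106)/2 = 81.925.
Inradius = area/s = 758.67/81.925 ≈ 9.2605.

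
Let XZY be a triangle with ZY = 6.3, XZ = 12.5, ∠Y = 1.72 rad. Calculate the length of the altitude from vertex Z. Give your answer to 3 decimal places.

h_Z ≈ 6.230

Law of sines: sin X = ZY·sin Y/XZ ≈ 0.49840.
Since XZ ≥ ZY, only the acute value applies: ∠X ≈ 0.522 rad.
Then ∠Z = π − ∠Y − ∠X ≈ 0.900 rad.
Law of sines gives YX = XZ·sin Z/sin Y ≈ 9.9003.
Area = ½·XZ·ZY·sin Z ≈ 30.84.
The altitude from Z has length 2·area/YX ≈ 6.23.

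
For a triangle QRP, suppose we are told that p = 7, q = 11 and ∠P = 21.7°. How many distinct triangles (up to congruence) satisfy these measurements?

q·sin P = 11·sin(21.7°) ≈ 4.067.
Since q sin P < p < q (4.067 < 7 < 11), two triangles exist.

2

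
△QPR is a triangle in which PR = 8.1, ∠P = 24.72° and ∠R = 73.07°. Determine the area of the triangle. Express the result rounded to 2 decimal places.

13.25

The third angle is ∠Q = 180° − ∠P − ∠R = 82.21°.
Law of sines: RQ = PR·sin P/sin Q ≈ 3.4188.
Law of sines: QP = PR·sin R/sin Q ≈ 7.8211.
Area = ½·PR·RQ·sin R ≈ 13.246.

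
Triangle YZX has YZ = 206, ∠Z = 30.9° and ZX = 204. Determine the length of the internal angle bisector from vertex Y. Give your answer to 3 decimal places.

114.366

By the law of cosines, XY² = YZ² + ZX² − 2·YZ·ZX·cos Z = 11933, so XY ≈ 109.24.
Law of cosines again: cos Y = (XY² + YZ² − ZX²)/(2·XY·YZ) ≈ 0.28336, so ∠Y ≈ 73.54°.
The bisector from Y has length 2·XY·YZ·cos(∠Y/2)/(XY+YZ) ≈ 114.37.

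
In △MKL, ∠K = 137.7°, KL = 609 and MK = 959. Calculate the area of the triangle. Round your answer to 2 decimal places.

Area = ½·MK·KL·sin K ≈ 1.9653e+05.

196530.09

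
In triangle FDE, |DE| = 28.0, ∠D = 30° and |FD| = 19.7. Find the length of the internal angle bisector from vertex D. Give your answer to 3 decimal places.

t_D ≈ 22.340

By the law of cosines, |EF|² = |FD|² + |DE|² − 2·|FD|·|DE|·cos D = 216.69, so |EF| ≈ 14.72.
The bisector from D has length 2·|FD|·|DE|·cos(∠D/2)/(|FD|+|DE|) ≈ 22.34.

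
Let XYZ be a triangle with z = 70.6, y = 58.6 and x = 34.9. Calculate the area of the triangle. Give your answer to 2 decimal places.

Semiperimeter s = (34.9 + 58.6 + 70.6)/2 = 82.05.
Heron's formula: area = √(82.05·47.15·23.45·11.45) ≈ 1019.2.

1019.19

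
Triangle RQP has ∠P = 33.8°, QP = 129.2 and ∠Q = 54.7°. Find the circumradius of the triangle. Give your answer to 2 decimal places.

64.62

The third angle is ∠R = 180° − ∠Q − ∠P = 91.50°.
Law of sines: PR = QP·sin Q/sin R ≈ 105.48.
Law of sines: RQ = QP·sin P/sin R ≈ 71.898.
Circumradius = QP/(2 sin R) ≈ 64.622.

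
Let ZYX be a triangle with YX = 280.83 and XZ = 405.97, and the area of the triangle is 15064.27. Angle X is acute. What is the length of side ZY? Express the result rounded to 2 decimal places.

154.16

From area = ½·YX·XZ·sin X, we get sin X = 2·area/(YX·XZ) ≈ 0.26427.
Taking the acute solution, ∠X ≈ 15.32°.
Law of cosines then gives ZY ≈ 154.16.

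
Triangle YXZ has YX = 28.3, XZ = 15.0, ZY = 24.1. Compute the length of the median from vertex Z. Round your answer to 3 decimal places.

Median from Z: ½√(2·XZ² + 2·ZY² − YX²) ≈ 14.237.

m_Z ≈ 14.237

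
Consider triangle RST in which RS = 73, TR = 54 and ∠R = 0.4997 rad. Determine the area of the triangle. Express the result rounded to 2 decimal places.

944.43

Area = ½·TR·RS·sin R ≈ 944.43.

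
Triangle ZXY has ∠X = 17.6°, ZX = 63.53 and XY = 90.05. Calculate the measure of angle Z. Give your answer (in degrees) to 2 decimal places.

∠Z ≈ 129.32°

By the law of cosines, YZ² = ZX² + XY² − 2·ZX·XY·cos X = 1238.9, so YZ ≈ 35.198.
Law of cosines again: cos Z = (YZ² + ZX² − XY²)/(2·YZ·ZX) ≈ -0.63370, so ∠Z ≈ 129.32°.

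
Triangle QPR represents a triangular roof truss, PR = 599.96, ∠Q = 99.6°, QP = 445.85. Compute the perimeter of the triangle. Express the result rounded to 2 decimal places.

Law of sines: sin R = QP·sin Q/PR ≈ 0.73273.
Since PR ≥ QP, only the acute value applies: ∠R ≈ 47.12°.
Then ∠P = 180° − ∠Q − ∠R ≈ 33.28°.
Law of sines gives RQ = PR·sin P/sin Q ≈ 333.93.
Semiperimeter s = (599.96+333.93+445.85)/2 = 689.87.
Perimeter = 599.96 + 333.93 + 445.85 = 1379.7.

perimeter ≈ 1379.74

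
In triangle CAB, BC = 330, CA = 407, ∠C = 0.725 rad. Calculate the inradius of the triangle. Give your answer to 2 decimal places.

88.35

By the law of cosines, AB² = BC² + CA² − 2·BC·CA·cos C = 73487, so AB ≈ 271.09.
Area = ½·BC·CA·sin C ≈ 44533.
Semiperimeter s = (271.09+330+407)/2 = 504.04.
Inradius = area/s = 44533/504.04 ≈ 88.351.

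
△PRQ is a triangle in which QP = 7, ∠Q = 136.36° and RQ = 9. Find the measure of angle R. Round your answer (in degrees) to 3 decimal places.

∠R ≈ 18.955°

By the law of cosines, PR² = RQ² + QP² − 2·RQ·QP·cos Q = 221.18, so PR ≈ 14.872.
Law of cosines again: cos R = (PR² + RQ² − QP²)/(2·PR·RQ) ≈ 0.94577, so ∠R ≈ 18.95°.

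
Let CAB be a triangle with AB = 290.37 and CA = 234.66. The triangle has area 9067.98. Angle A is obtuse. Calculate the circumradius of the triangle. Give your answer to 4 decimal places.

From area = ½·CA·AB·sin A, we get sin A = 2·area/(CA·AB) ≈ 0.26616.
Taking the obtuse solution, ∠A ≈ 164.56°.
Law of cosines then gives BC ≈ 520.33.
Circumradius = BC/(2 sin A) ≈ 977.46.

977.4556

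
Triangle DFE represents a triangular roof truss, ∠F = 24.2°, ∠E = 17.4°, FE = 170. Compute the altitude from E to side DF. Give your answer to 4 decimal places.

h_E ≈ 69.6869

The third angle is ∠D = 180° − ∠F − ∠E = 138.40°.
Law of sines: ED = FE·sin F/sin D ≈ 104.96.
Law of sines: DF = FE·sin E/sin D ≈ 76.57.
Area = ½·FE·ED·sin E ≈ 2668.
The altitude from E has length 2·area/DF ≈ 69.687.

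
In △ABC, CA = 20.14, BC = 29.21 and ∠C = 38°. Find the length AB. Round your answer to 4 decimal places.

By the law of cosines, AB² = BC² + CA² − 2·BC·CA·cos C = 331.69, so AB ≈ 18.212.

18.2123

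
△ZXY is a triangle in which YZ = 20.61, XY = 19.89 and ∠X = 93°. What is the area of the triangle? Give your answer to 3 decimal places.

area ≈ 44.279

Law of sines: sin Z = XY·sin X/YZ ≈ 0.96374.
Since YZ ≥ XY, only the acute value applies: ∠Z ≈ 74.52°.
Then ∠Y = 180° − ∠X − ∠Z ≈ 12.48°.
Law of sines gives ZX = YZ·sin Y/sin X ≈ 4.4585.
Area = ½·YZ·XY·sin Y ≈ 44.279.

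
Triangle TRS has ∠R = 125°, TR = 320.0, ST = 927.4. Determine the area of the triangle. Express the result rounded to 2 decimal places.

Law of sines: sin S = TR·sin R/ST ≈ 0.28265.
Since ST ≥ TR, only the acute value applies: ∠S ≈ 16.42°.
Then ∠T = 180° − ∠R − ∠S ≈ 38.58°.
Law of sines gives RS = ST·sin T/sin R ≈ 706.04.
Area = ½·ST·TR·sin T ≈ 92537.

92536.57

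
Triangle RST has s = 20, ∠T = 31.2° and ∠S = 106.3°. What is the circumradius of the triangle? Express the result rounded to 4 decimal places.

10.4188

The third angle is ∠R = 180° − ∠S − ∠T = 42.50°.
Law of sines: r = s·sin R/sin S ≈ 14.078.
Law of sines: t = s·sin T/sin S ≈ 10.794.
Circumradius = s/(2 sin S) ≈ 10.419.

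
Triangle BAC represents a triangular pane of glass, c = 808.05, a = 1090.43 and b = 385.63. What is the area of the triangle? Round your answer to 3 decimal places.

122048.645

Semiperimeter s = (385.63 + 1090.4 + 808.05)/2 = 1142.1.
Heron's formula: area = √(1142.1·756.42·51.625·334) ≈ 1.2205e+05.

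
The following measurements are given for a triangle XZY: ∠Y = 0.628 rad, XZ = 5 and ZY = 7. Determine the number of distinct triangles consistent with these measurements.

2

ZY·sin Y = 7·sin(0.628 rad) ≈ 4.113.
Since ZY sin Y < XZ < ZY (4.113 < 5 < 7), two triangles exist.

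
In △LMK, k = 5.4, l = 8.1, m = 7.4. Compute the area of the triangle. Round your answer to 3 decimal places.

area ≈ 19.449

Semiperimeter s = (8.1 + 7.4 + 5.4)/2 = 10.45.
Heron's formula: area = √(10.45·2.35·3.05·5.05) ≈ 19.449.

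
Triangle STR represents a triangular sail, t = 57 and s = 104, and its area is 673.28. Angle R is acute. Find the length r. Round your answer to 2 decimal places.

50.19

From area = ½·s·t·sin R, we get sin R = 2·area/(s·t) ≈ 0.22715.
Taking the acute solution, ∠R ≈ 13.13°.
Law of cosines then gives r ≈ 50.189.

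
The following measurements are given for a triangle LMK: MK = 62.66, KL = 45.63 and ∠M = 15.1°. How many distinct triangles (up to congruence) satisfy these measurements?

MK·sin M = 62.66·sin(15.1°) ≈ 16.32.
Since MK sin M < KL < MK (16.32 < 45.63 < 62.66), two triangles exist.

2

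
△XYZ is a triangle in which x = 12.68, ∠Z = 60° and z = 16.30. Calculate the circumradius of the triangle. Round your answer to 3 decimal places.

R ≈ 9.411

Law of sines: sin X = x·sin Z/z ≈ 0.67369.
Since z ≥ x, only the acute value applies: ∠X ≈ 42.35°.
Then ∠Y = 180° − ∠Z − ∠X ≈ 77.65°.
Law of sines gives y = z·sin Y/sin Z ≈ 18.386.
Circumradius = z/(2 sin Z) ≈ 9.4108.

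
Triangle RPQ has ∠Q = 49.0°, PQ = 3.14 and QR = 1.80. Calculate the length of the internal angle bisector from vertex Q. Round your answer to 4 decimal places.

By the law of cosines, RP² = PQ² + QR² − 2·PQ·QR·cos Q = 5.6835, so RP ≈ 2.384.
The bisector from Q has length 2·PQ·QR·cos(∠Q/2)/(PQ+QR) ≈ 2.0822.

t_Q ≈ 2.0822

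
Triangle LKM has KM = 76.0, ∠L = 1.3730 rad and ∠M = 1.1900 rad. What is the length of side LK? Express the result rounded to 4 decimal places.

71.9591

The third angle is ∠K = π − ∠M − ∠L = 0.5786 rad.
Law of sines: LK = KM·sin M/sin L ≈ 71.959.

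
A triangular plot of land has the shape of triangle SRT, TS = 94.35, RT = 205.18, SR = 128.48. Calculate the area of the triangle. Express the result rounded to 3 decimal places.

Semiperimeter s = (205.18 + 94.35 + 128.48)/2 = 214.
Heron's formula: area = √(214·8.825·119.66·85.525) ≈ 4396.2.

4396.239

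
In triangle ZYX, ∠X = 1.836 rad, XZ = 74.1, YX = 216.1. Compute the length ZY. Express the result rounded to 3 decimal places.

By the law of cosines, ZY² = YX² + XZ² − 2·YX·XZ·cos X = 60584, so ZY ≈ 246.14.

246.139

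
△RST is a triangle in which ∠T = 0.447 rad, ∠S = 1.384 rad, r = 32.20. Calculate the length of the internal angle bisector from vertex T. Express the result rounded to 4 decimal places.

The third angle is ∠R = π − ∠S − ∠T = 1.311 rad.
Law of sines: s = r·sin S/sin R ≈ 32.742.
Law of sines: t = r·sin T/sin R ≈ 14.404.
The bisector from T has length 2·r·s·cos(∠T/2)/(r+s) ≈ 31.661.

31.6612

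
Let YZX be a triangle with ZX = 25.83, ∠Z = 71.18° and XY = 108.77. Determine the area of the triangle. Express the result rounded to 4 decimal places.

area ≈ 1397.4981

Law of sines: sin Y = ZX·sin Z/XY ≈ 0.22478.
Since XY ≥ ZX, only the acute value applies: ∠Y ≈ 12.99°.
Then ∠X = 180° − ∠Z − ∠Y ≈ 95.83°.
Law of sines gives YZ = XY·sin X/sin Z ≈ 114.32.
Area = ½·XY·ZX·sin X ≈ 1397.5.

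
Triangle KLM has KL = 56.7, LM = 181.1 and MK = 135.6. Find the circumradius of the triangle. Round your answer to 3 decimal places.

By the law of cosines, cos K = (MK² + KL² − LM²) / (2·MK·KL) ≈ -0.72803, so ∠K ≈ 136.72°.
Circumradius = LM/(2 sin K) ≈ 132.08.

R ≈ 132.085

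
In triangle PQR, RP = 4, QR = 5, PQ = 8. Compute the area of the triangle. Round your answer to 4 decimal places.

Semiperimeter s = (5 + 4 + 8)/2 = 8.5.
Heron's formula: area = √(8.5·3.5·4.5·0.5) ≈ 8.1815.

8.1815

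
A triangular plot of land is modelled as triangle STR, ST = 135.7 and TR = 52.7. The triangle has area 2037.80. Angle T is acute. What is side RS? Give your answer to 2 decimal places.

97.15

From area = ½·ST·TR·sin T, we get sin T = 2·area/(ST·TR) ≈ 0.56990.
Taking the acute solution, ∠T ≈ 34.74°.
Law of cosines then gives RS ≈ 97.155.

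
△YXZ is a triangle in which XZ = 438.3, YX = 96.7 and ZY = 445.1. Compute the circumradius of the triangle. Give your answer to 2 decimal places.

By the law of cosines, cos Y = (ZY² + YX² − XZ²) / (2·ZY·YX) ≈ 0.17841, so ∠Y ≈ 79.72°.
Circumradius = XZ/(2 sin Y) ≈ 222.72.

R ≈ 222.72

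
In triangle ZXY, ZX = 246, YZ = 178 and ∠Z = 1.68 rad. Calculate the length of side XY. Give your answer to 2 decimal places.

318.97

By the law of cosines, XY² = YZ² + ZX² − 2·YZ·ZX·cos Z = 1.0174e+05, so XY ≈ 318.97.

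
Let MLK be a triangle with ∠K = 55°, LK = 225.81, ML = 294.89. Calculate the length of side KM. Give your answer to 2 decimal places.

359.18

Law of sines: sin M = LK·sin K/ML ≈ 0.62726.
Since ML ≥ LK, only the acute value applies: ∠M ≈ 38.85°.
Then ∠L = 180° − ∠K − ∠M ≈ 86.15°.
Law of sines gives KM = ML·sin L/sin K ≈ 359.18.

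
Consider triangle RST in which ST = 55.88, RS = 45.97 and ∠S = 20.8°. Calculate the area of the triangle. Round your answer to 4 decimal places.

Area = ½·RS·ST·sin S ≈ 456.1.

area ≈ 456.1000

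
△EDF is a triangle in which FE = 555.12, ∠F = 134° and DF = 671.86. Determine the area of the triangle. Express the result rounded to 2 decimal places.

134143.54

Area = ½·DF·FE·sin F ≈ 1.3414e+05.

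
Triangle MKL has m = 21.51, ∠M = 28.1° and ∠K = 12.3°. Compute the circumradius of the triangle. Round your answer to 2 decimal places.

R ≈ 22.83

The third angle is ∠L = 180° − ∠M − ∠K = 139.60°.
Law of sines: k = m·sin K/sin M ≈ 9.7286.
Law of sines: l = m·sin L/sin M ≈ 29.598.
Circumradius = m/(2 sin M) ≈ 22.834.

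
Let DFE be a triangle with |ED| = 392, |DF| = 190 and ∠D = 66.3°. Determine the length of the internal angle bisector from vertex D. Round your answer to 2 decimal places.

By the law of cosines, |FE|² = |ED|² + |DF|² − 2·|ED|·|DF|·cos D = 1.2989e+05, so |FE| ≈ 360.4.
The bisector from D has length 2·|ED|·|DF|·cos(∠D/2)/(|ED|+|DF|) ≈ 214.29.

t_D ≈ 214.29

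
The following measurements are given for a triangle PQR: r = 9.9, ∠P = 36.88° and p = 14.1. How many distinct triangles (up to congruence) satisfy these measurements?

r·sin P = 9.9·sin(36.88°) ≈ 5.941.
Since p ≥ r, exactly one triangle exists.

1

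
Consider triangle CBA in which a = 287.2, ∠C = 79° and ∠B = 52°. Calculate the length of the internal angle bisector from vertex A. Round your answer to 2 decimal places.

302.73

The third angle is ∠A = 180° − ∠C − ∠B = 49.00°.
Law of sines: c = a·sin C/sin A ≈ 373.55.
Law of sines: b = a·sin B/sin A ≈ 299.87.
The bisector from A has length 2·c·b·cos(∠A/2)/(c+b) ≈ 302.73.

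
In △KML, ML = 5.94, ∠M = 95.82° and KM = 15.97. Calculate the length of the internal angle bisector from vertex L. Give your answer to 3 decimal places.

7.509

By the law of cosines, LK² = KM² + ML² − 2·KM·ML·cos M = 309.56, so LK ≈ 17.594.
Law of cosines again: cos L = (ML² + LK² − KM²)/(2·ML·LK) ≈ 0.42965, so ∠L ≈ 64.55°.
The bisector from L has length 2·ML·LK·cos(∠L/2)/(ML+LK) ≈ 7.5091.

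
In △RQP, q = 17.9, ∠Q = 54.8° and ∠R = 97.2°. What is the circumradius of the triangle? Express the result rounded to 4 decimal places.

10.9528

The third angle is ∠P = 180° − ∠R − ∠Q = 28.00°.
Law of sines: r = q·sin R/sin Q ≈ 21.733.
Law of sines: p = q·sin P/sin Q ≈ 10.284.
Circumradius = q/(2 sin Q) ≈ 10.953.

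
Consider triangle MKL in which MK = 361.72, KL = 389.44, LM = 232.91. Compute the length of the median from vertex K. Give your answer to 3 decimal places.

357.338

Median from K: ½√(2·MK² + 2·KL² − LM²) ≈ 357.34.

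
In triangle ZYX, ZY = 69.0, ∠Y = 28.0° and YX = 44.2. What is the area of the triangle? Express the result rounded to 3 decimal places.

715.897

Area = ½·ZY·YX·sin Y ≈ 715.9.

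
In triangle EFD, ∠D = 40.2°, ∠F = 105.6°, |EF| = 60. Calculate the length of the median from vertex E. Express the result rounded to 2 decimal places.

The third angle is ∠E = 180° − ∠F − ∠D = 34.20°.
Law of sines: |FD| = |EF|·sin E/sin D ≈ 52.25.
Law of sines: |DE| = |EF|·sin F/sin D ≈ 89.533.
Median from E: ½√(2·|DE|² + 2·|EF|² − |FD|²) ≈ 71.593.

71.59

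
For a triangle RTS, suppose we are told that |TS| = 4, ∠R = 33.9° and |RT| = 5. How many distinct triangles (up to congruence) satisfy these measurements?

|RT|·sin R = 5·sin(33.9°) ≈ 2.789.
Since |RT| sin R < |TS| < |RT| (2.789 < 4 < 5), two triangles exist.

2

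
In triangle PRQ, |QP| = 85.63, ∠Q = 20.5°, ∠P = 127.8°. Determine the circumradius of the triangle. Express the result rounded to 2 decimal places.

The third angle is ∠R = 180° − ∠Q − ∠P = 31.70°.
Law of sines: |RQ| = |QP|·sin P/sin R ≈ 128.76.
Law of sines: |PR| = |QP|·sin Q/sin R ≈ 57.069.
Circumradius = |QP|/(2 sin R) ≈ 81.479.

81.48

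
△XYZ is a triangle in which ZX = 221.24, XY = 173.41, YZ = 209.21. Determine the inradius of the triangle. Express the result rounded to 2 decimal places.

Semiperimeter s = (209.21 + 221.24 + 173.41)/2 = 301.93.
Heron's formula: area = √(301.93·92.72·80.69·128.52) ≈ 17039.
Inradius = area/s = 17039/301.93 ≈ 56.432.

56.43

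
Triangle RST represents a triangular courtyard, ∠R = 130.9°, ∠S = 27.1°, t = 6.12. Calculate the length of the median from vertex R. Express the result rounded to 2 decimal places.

m_R ≈ 2.88

The third angle is ∠T = 180° − ∠R − ∠S = 22.00°.
Law of sines: r = t·sin R/sin T ≈ 12.348.
Law of sines: s = t·sin S/sin T ≈ 7.4423.
Median from R: ½√(2·s² + 2·t² − r²) ≈ 2.8809.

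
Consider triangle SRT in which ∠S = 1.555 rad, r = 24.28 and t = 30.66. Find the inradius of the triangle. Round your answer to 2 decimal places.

7.94

By the law of cosines, s² = r² + t² − 2·r·t·cos S = 1506, so s ≈ 38.808.
Area = ½·r·t·sin S ≈ 372.17.
Semiperimeter p = (38.808+24.28+30.66)/2 = 46.874.
Inradius = area/p = 372.17/46.874 ≈ 7.9397.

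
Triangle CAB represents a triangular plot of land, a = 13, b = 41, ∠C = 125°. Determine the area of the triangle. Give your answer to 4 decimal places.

area ≈ 218.3040

Area = ½·a·b·sin C ≈ 218.3.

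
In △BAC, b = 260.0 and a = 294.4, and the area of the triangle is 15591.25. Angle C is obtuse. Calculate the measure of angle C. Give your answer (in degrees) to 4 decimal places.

155.9596

From area = ½·b·a·sin C, we get sin C = 2·area/(b·a) ≈ 0.40738.
Taking the obtuse solution, ∠C ≈ 155.96°.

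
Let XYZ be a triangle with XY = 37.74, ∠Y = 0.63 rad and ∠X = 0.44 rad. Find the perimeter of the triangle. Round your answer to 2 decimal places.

The third angle is ∠Z = π − ∠X − ∠Y = 2.072 rad.
Law of sines: YZ = XY·sin X/sin Z ≈ 18.325.
Law of sines: ZX = XY·sin Y/sin Z ≈ 25.347.
Semiperimeter s = (18.325+25.347+37.74)/2 = 40.706.
Perimeter = 18.325 + 25.347 + 37.74 = 81.412.

81.41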